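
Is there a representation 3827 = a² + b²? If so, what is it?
Not possible

Factorization: 3827 = 43 × 89
By Fermat: n is sum of two squares iff every prime p ≡ 3 (mod 4) appears to even power.
Prime(s) ≡ 3 (mod 4) with odd exponent: [(43, 1)]
Therefore 3827 cannot be expressed as a² + b².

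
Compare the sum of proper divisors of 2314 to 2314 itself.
deficient

Proper divisors of 2314: sum = 1 + 2 + 13 + 26 + 89 + 178 + 1157 = 1466
Since 1466 < 2314, 2314 is deficient.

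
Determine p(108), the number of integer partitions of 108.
483502844

p(n) counts ways to write n as a sum of positive integers (order ignored).
Euler's pentagonal recurrence: p(k) = p(k-1) + p(k-2) - p(k-5) - p(k-7) + p(k-12) + p(k-15) - ... (offsets j(3j∓1)/2, signs ++--, p(0)=1, p(<0)=0).
DP table for k = 0..107: p(0)=1, p(1)=1, p(2)=2, p(3)=3, p(4)=5, p(5)=7, p(6)=11, p(7)=15, p(8)=22, p(9)=30, p(10)=42, p(11)=56, p(12)=77, p(13)=101, p(14)=135, p(15)=176, p(16)=231, p(17)=297, p(18)=385, p(19)=490, p(20)=627, p(21)=792, p(22)=1002, p(23)=1255, p(24)=1575, p(25)=1958, p(26)=2436, p(27)=3010, p(28)=3718, p(29)=4565, p(30)=5604, p(31)=6842, p(32)=8349, p(33)=10143, p(34)=12310, p(35)=14883, p(36)=17977, p(37)=21637, p(38)=26015, p(39)=31185, p(40)=37338, p(41)=44583, p(42)=53174, p(43)=63261, p(44)=75175, p(45)=89134, p(46)=105558, p(47)=124754, p(48)=147273, p(49)=173525, p(50)=204226, p(51)=239943, p(52)=281589, p(53)=329931, p(54)=386155, p(55)=451276, p(56)=526823, p(57)=614154, p(58)=715220, p(59)=831820, p(60)=966467, p(61)=1121505, p(62)=1300156, p(63)=1505499, p(64)=1741630, p(65)=2012558, p(66)=2323520, p(67)=2679689, p(68)=3087735, p(69)=3554345, p(70)=4087968, p(71)=4697205, p(72)=5392783, p(73)=6185689, p(74)=7089500, p(75)=8118264, p(76)=9289091, p(77)=10619863, p(78)=12132164, p(79)=13848650, p(80)=15796476, p(81)=18004327, p(82)=20506255, p(83)=23338469, p(84)=26543660, p(85)=30167357, p(86)=34262962, p(87)=38887673, p(88)=44108109, p(89)=49995925, p(90)=56634173, p(91)=64112359, p(92)=72533807, p(93)=82010177, p(94)=92669720, p(95)=104651419, p(96)=118114304, p(97)=133230930, p(98)=150198136, p(99)=169229875, p(100)=190569292, p(101)=214481126, p(102)=241265379, p(103)=271248950, p(104)=304801365, p(105)=342325709, p(106)=384276336, p(107)=431149389.
Final step: p(108) = p(107) + p(106) - p(103) - p(101) + p(96) + p(93) - p(86) - p(82) + p(73) + p(68) - p(57) - p(51) + p(38) + p(31) - p(16) - p(8)
= 431149389 + 384276336 - 271248950 - 214481126 + 118114304 + 82010177 - 34262962 - 20506255 + 6185689 + 3087735 - 614154 - 239943 + 26015 + 6842 - 231 - 22
= 483502844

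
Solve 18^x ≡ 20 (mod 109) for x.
26

Baby-step giant-step with step n = ⌈√109⌉ = 11.
Baby steps 18^j mod 109 (j:value) for j=0..10: 0:1, 1:18, 2:106, 3:55, 4:9, 5:53, 6:82, 7:59, 8:81, 9:41, 10:84.
Giant-step multiplier: 18^(-11) ≡ 18^(108-11) = 18^97 ≡ 70 (mod 109).
Giant steps γ_i = 20·70^i mod 109: γ_0=20, γ_1=92, γ_2=9 (in table at j=4).
x = i·n + j = 2·11 + 4 = 26.
Check: 18^26 ≡ 20 (mod 109).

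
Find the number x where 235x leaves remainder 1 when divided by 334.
307

gcd(235, 334) = 1, so the inverse exists.
Extended Euclidean algorithm on (334, 235):
334 = 1 × 235 + 99  ⟹  99 = (1)·334 + (-1)·235
235 = 2 × 99 + 37  ⟹  37 = (-2)·334 + (3)·235
99 = 2 × 37 + 25  ⟹  25 = (5)·334 + (-7)·235
37 = 1 × 25 + 12  ⟹  12 = (-7)·334 + (10)·235
25 = 2 × 12 + 1  ⟹  1 = (19)·334 + (-27)·235
So (-27)·235 ≡ 1 (mod 334), i.e. 235^(-1) ≡ -27 ≡ 307 (mod 334).
Check: 235 × 307 = 72145 ≡ 1 (mod 334)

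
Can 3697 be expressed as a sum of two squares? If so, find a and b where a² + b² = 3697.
36² + 49² (a=36, b=49)

Factorization: 3697 = 3697
By Fermat: n is sum of two squares iff every prime p ≡ 3 (mod 4) appears to even power.
All primes ≡ 3 (mod 4) appear to even power.
Search a = 0, 1, 2, … for 3697 - a² a perfect square: first hit at a = 36: 3697 - 1296 = 2401 = 49².
3697 = 36² + 49² = 1296 + 2401 ✓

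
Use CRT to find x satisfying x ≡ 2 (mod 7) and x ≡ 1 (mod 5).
16

Using Chinese Remainder Theorem:
M = 7 × 5 = 35
M1 = 5, M2 = 7
y1 = 5^(-1) mod 7 = 3
y2 = 7^(-1) mod 5 = 3
x = (2×5×3 + 1×7×3) mod 35 = 16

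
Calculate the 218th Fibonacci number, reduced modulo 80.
49

Matrix identity: Q^n = [[F_(n+1), F_n], [F_n, F_(n-1)]] with Q = [[1,1],[1,0]].
n = 218 = 11011010₂. Square-and-multiply, entries mod 80:
Q^1 = [[1,1],[1,0]]
Q^3 = (Q^1)²·Q = [[3,2],[2,1]]
Q^6 = (Q^3)² = [[13,8],[8,5]]
Q^13 = (Q^6)²·Q = [[57,73],[73,64]]
Q^27 = (Q^13)²·Q = [[51,18],[18,33]]
Q^54 = (Q^27)² = [[45,72],[72,53]]
Q^109 = (Q^54)²·Q = [[25,9],[9,16]]
Q^218 = (Q^109)² = [[66,49],[49,17]]
F_218 mod 80 = Q^218[0][1] = 49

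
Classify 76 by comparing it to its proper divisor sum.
deficient

Proper divisors of 76: sum = 1 + 2 + 4 + 19 + 38 = 64
Since 64 < 76, 76 is deficient.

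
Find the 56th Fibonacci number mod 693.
525

Matrix identity: Q^n = [[F_(n+1), F_n], [F_n, F_(n-1)]] with Q = [[1,1],[1,0]].
n = 56 = 111000₂. Square-and-multiply, entries mod 693:
Q^1 = [[1,1],[1,0]]
Q^3 = (Q^1)²·Q = [[3,2],[2,1]]
Q^7 = (Q^3)²·Q = [[21,13],[13,8]]
Q^14 = (Q^7)² = [[610,377],[377,233]]
Q^28 = (Q^14)² = [[23,417],[417,299]]
Q^56 = (Q^28)² = [[475,525],[525,643]]
F_56 mod 693 = Q^56[0][1] = 525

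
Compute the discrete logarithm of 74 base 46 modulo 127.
74

Baby-step giant-step with step n = ⌈√127⌉ = 12.
Baby steps 46^j mod 127 (j:value) for j=0..11: 0:1, 1:46, 2:84, 3:54, 4:71, 5:91, 6:122, 7:24, 8:88, 9:111, 10:26, 11:53.
Giant-step multiplier: 46^(-12) ≡ 46^(126-12) = 46^114 ≡ 61 (mod 127).
Giant steps γ_i = 74·61^i mod 127: γ_0=74, γ_1=69, γ_2=18, γ_3=82, γ_4=49, γ_5=68, γ_6=84 (in table at j=2).
x = i·n + j = 6·12 + 2 = 74.
Check: 46^74 ≡ 74 (mod 127).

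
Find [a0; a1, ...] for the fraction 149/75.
[1; 1, 74]

Euclidean algorithm steps:
149 = 1 × 75 + 74
75 = 1 × 74 + 1
74 = 74 × 1 + 0
Continued fraction: [1; 1, 74]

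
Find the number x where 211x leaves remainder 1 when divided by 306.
277

gcd(211, 306) = 1, so the inverse exists.
Extended Euclidean algorithm on (306, 211):
306 = 1 × 211 + 95  ⟹  95 = (1)·306 + (-1)·211
211 = 2 × 95 + 21  ⟹  21 = (-2)·306 + (3)·211
95 = 4 × 21 + 11  ⟹  11 = (9)·306 + (-13)·211
21 = 1 × 11 + 10  ⟹  10 = (-11)·306 + (16)·211
11 = 1 × 10 + 1  ⟹  1 = (20)·306 + (-29)·211
So (-29)·211 ≡ 1 (mod 306), i.e. 211^(-1) ≡ -29 ≡ 277 (mod 306).
Check: 211 × 277 = 58447 ≡ 1 (mod 306)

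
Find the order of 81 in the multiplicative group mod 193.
4

193 is prime, so ord(81) divides φ(193) = 192.
Divisors of 192: 1, 2, 3, 4, 6, 8, 12, 16, 24, 32, 48, 64, 96, 192.
Repeated squaring: 81^1 ≡ 81, 81^2 ≡ 192, 81^4 ≡ 1, 81^8 ≡ 1, 81^16 ≡ 1, 81^32 ≡ 1, 81^64 ≡ 1, 81^128 ≡ 1 (mod 193).
Test 81^d mod 193 for each divisor d in increasing order:
81^1 ≡ 81
81^2 ≡ 192
81^3 = 81^2·81^1 ≡ 112
81^4 ≡ 1  ← first divisor giving 1
The order is 4.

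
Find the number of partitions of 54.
386155

p(n) counts ways to write n as a sum of positive integers (order ignored).
Euler's pentagonal recurrence: p(k) = p(k-1) + p(k-2) - p(k-5) - p(k-7) + p(k-12) + p(k-15) - ... (offsets j(3j∓1)/2, signs ++--, p(0)=1, p(<0)=0).
DP table for k = 0..53: p(0)=1, p(1)=1, p(2)=2, p(3)=3, p(4)=5, p(5)=7, p(6)=11, p(7)=15, p(8)=22, p(9)=30, p(10)=42, p(11)=56, p(12)=77, p(13)=101, p(14)=135, p(15)=176, p(16)=231, p(17)=297, p(18)=385, p(19)=490, p(20)=627, p(21)=792, p(22)=1002, p(23)=1255, p(24)=1575, p(25)=1958, p(26)=2436, p(27)=3010, p(28)=3718, p(29)=4565, p(30)=5604, p(31)=6842, p(32)=8349, p(33)=10143, p(34)=12310, p(35)=14883, p(36)=17977, p(37)=21637, p(38)=26015, p(39)=31185, p(40)=37338, p(41)=44583, p(42)=53174, p(43)=63261, p(44)=75175, p(45)=89134, p(46)=105558, p(47)=124754, p(48)=147273, p(49)=173525, p(50)=204226, p(51)=239943, p(52)=281589, p(53)=329931.
Final step: p(54) = p(53) + p(52) - p(49) - p(47) + p(42) + p(39) - p(32) - p(28) + p(19) + p(14) - p(3)
= 329931 + 281589 - 173525 - 124754 + 53174 + 31185 - 8349 - 3718 + 490 + 135 - 3
= 386155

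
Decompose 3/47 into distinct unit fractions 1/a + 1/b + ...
1/16 + 1/752

Greedy algorithm:
3/47: ceiling(47/3) = 16, use 1/16
1/752: ceiling(752/1) = 752, use 1/752
Result: 3/47 = 1/16 + 1/752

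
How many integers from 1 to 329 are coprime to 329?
276

329 = 7 × 47
φ(n) = n × ∏(1 - 1/p) for each prime p dividing n
φ(329) = 329 × (1 - 1/7) × (1 - 1/47) = 276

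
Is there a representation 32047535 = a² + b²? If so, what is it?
Not possible

Factorization: 32047535 = 5 × 13 × 79^3
By Fermat: n is sum of two squares iff every prime p ≡ 3 (mod 4) appears to even power.
Prime(s) ≡ 3 (mod 4) with odd exponent: [(79, 3)]
Therefore 32047535 cannot be expressed as a² + b².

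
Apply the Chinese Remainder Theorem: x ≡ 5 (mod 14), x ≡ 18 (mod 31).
173

Using Chinese Remainder Theorem:
M = 14 × 31 = 434
M1 = 31, M2 = 14
y1 = 31^(-1) mod 14 = 5
y2 = 14^(-1) mod 31 = 20
x = (5×31×5 + 18×14×20) mod 434 = 173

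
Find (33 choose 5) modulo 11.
0

Using Lucas' theorem:
Write n=33 and k=5 in base 11:
n in base 11: [3, 0]
k in base 11: [0, 5]
C(33,5) mod 11 = ∏ C(n_i, k_i) mod 11
Digit binomials (mod 11): C(3,0) = 1; C(0,5) = 0 (k_i > n_i)
Product: 1 × 0 = 0 ≡ 0 (mod 11)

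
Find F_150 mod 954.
674

Matrix identity: Q^n = [[F_(n+1), F_n], [F_n, F_(n-1)]] with Q = [[1,1],[1,0]].
n = 150 = 10010110₂. Square-and-multiply, entries mod 954:
Q^1 = [[1,1],[1,0]]
Q^2 = (Q^1)² = [[2,1],[1,1]]
Q^4 = (Q^2)² = [[5,3],[3,2]]
Q^9 = (Q^4)²·Q = [[55,34],[34,21]]
Q^18 = (Q^9)² = [[365,676],[676,643]]
Q^37 = (Q^18)²·Q = [[881,629],[629,252]]
Q^75 = (Q^37)²·Q = [[309,290],[290,19]]
Q^150 = (Q^75)² = [[229,674],[674,509]]
F_150 mod 954 = Q^150[0][1] = 674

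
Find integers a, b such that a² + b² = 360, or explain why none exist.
6² + 18² (a=6, b=18)

Factorization: 360 = 2^3 × 3^2 × 5
By Fermat: n is sum of two squares iff every prime p ≡ 3 (mod 4) appears to even power.
All primes ≡ 3 (mod 4) appear to even power.
Search a = 0, 1, 2, … for 360 - a² a perfect square: first hit at a = 6: 360 - 36 = 324 = 18².
360 = 6² + 18² = 36 + 324 ✓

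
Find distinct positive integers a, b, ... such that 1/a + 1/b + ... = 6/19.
1/4 + 1/16 + 1/304

Greedy algorithm:
6/19: ceiling(19/6) = 4, use 1/4
5/76: ceiling(76/5) = 16, use 1/16
1/304: ceiling(304/1) = 304, use 1/304
Result: 6/19 = 1/4 + 1/16 + 1/304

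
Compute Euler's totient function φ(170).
64

170 = 2 × 5 × 17
φ(n) = n × ∏(1 - 1/p) for each prime p dividing n
φ(170) = 170 × (1 - 1/2) × (1 - 1/5) × (1 - 1/17) = 64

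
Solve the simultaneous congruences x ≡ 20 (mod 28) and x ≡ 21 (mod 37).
132

Using Chinese Remainder Theorem:
M = 28 × 37 = 1036
M1 = 37, M2 = 28
y1 = 37^(-1) mod 28 = 25
y2 = 28^(-1) mod 37 = 4
x = (20×37×25 + 21×28×4) mod 1036 = 132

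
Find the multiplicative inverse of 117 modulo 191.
80

gcd(117, 191) = 1, so the inverse exists.
Extended Euclidean algorithm on (191, 117):
191 = 1 × 117 + 74  ⟹  74 = (1)·191 + (-1)·117
117 = 1 × 74 + 43  ⟹  43 = (-1)·191 + (2)·117
74 = 1 × 43 + 31  ⟹  31 = (2)·191 + (-3)·117
43 = 1 × 31 + 12  ⟹  12 = (-3)·191 + (5)·117
31 = 2 × 12 + 7  ⟹  7 = (8)·191 + (-13)·117
12 = 1 × 7 + 5  ⟹  5 = (-11)·191 + (18)·117
7 = 1 × 5 + 2  ⟹  2 = (19)·191 + (-31)·117
5 = 2 × 2 + 1  ⟹  1 = (-49)·191 + (80)·117
So (80)·117 ≡ 1 (mod 191), i.e. 117^(-1) ≡ 80 (mod 191).
Check: 117 × 80 = 9360 ≡ 1 (mod 191)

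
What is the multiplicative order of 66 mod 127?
42

127 is prime, so ord(66) divides φ(127) = 126.
Divisors of 126: 1, 2, 3, 6, 7, 9, 14, 18, 21, 42, 63, 126.
Repeated squaring: 66^1 ≡ 66, 66^2 ≡ 38, 66^4 ≡ 47, 66^8 ≡ 50, 66^16 ≡ 87, 66^32 ≡ 76, 66^64 ≡ 61 (mod 127).
Test 66^d mod 127 for each divisor d in increasing order:
66^1 ≡ 66
66^2 ≡ 38
66^3 = 66^2·66^1 ≡ 95
66^6 = 66^4·66^2 ≡ 8
66^7 = 66^4·66^2·66^1 ≡ 20
66^9 = 66^8·66^1 ≡ 125
66^14 = 66^8·66^4·66^2 ≡ 19
66^18 = 66^16·66^2 ≡ 4
66^21 = 66^16·66^4·66^1 ≡ 126
66^42 = 66^32·66^8·66^2 ≡ 1  ← first divisor giving 1
The order is 42.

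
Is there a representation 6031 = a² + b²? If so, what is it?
Not possible

Factorization: 6031 = 37 × 163
By Fermat: n is sum of two squares iff every prime p ≡ 3 (mod 4) appears to even power.
Prime(s) ≡ 3 (mod 4) with odd exponent: [(163, 1)]
Therefore 6031 cannot be expressed as a² + b².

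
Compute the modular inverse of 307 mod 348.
331

gcd(307, 348) = 1, so the inverse exists.
Extended Euclidean algorithm on (348, 307):
348 = 1 × 307 + 41  ⟹  41 = (1)·348 + (-1)·307
307 = 7 × 41 + 20  ⟹  20 = (-7)·348 + (8)·307
41 = 2 × 20 + 1  ⟹  1 = (15)·348 + (-17)·307
So (-17)·307 ≡ 1 (mod 348), i.e. 307^(-1) ≡ -17 ≡ 331 (mod 348).
Check: 307 × 331 = 101617 ≡ 1 (mod 348)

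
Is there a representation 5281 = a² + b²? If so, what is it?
41² + 60² (a=41, b=60)

Factorization: 5281 = 5281
By Fermat: n is sum of two squares iff every prime p ≡ 3 (mod 4) appears to even power.
All primes ≡ 3 (mod 4) appear to even power.
Search a = 0, 1, 2, … for 5281 - a² a perfect square: first hit at a = 41: 5281 - 1681 = 3600 = 60².
5281 = 41² + 60² = 1681 + 3600 ✓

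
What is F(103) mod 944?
941

Matrix identity: Q^n = [[F_(n+1), F_n], [F_n, F_(n-1)]] with Q = [[1,1],[1,0]].
n = 103 = 1100111₂. Square-and-multiply, entries mod 944:
Q^1 = [[1,1],[1,0]]
Q^3 = (Q^1)²·Q = [[3,2],[2,1]]
Q^6 = (Q^3)² = [[13,8],[8,5]]
Q^12 = (Q^6)² = [[233,144],[144,89]]
Q^25 = (Q^12)²·Q = [[561,449],[449,112]]
Q^51 = (Q^25)²·Q = [[51,898],[898,97]]
Q^103 = (Q^51)²·Q = [[741,941],[941,744]]
F_103 mod 944 = Q^103[0][1] = 941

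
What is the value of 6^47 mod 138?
78

Repeated squaring. Binary of 47 = 101111.
6^1 ≡ 6 (mod 138); 6^2 ≡ 36 (mod 138); 6^4 ≡ 54 (mod 138); 6^8 ≡ 18 (mod 138); 6^16 ≡ 48 (mod 138); 6^32 ≡ 96 (mod 138)
6^47 = 6^1 × 6^2 × 6^4 × 6^8 × 6^32 ≡ 78 (mod 138)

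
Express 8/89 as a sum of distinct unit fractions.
1/12 + 1/153 + 1/54468

Greedy algorithm:
8/89: ceiling(89/8) = 12, use 1/12
7/1068: ceiling(1068/7) = 153, use 1/153
1/54468: ceiling(54468/1) = 54468, use 1/54468
Result: 8/89 = 1/12 + 1/153 + 1/54468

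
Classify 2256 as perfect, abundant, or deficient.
abundant

Proper divisors of 2256: sum = 1 + 2 + 3 + 4 + 6 + 8 + 12 + 16 + ... + 376 + 564 + 752 + 1128 (19 divisors) = 3696
Since 3696 > 2256, 2256 is abundant.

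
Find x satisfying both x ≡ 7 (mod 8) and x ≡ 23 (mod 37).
23

Using Chinese Remainder Theorem:
M = 8 × 37 = 296
M1 = 37, M2 = 8
y1 = 37^(-1) mod 8 = 5
y2 = 8^(-1) mod 37 = 14
x = (7×37×5 + 23×8×14) mod 296 = 23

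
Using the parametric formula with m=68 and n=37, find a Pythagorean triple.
(3255, 5032, 5993)

Euclid's formula: a = m² - n², b = 2mn, c = m² + n²
m = 68, n = 37
a = 68² - 37² = 4624 - 1369 = 3255
b = 2 × 68 × 37 = 5032
c = 68² + 37² = 4624 + 1369 = 5993
Verification: 3255² + 5032² = 10595025 + 25321024 = 35916049 = 5993² ✓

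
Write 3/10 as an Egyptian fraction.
1/4 + 1/20

Greedy algorithm:
3/10: ceiling(10/3) = 4, use 1/4
1/20: ceiling(20/1) = 20, use 1/20
Result: 3/10 = 1/4 + 1/20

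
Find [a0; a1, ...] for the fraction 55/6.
[9; 6]

Euclidean algorithm steps:
55 = 9 × 6 + 1
6 = 6 × 1 + 0
Continued fraction: [9; 6]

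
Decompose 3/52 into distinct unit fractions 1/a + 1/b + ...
1/18 + 1/468

Greedy algorithm:
3/52: ceiling(52/3) = 18, use 1/18
1/468: ceiling(468/1) = 468, use 1/468
Result: 3/52 = 1/18 + 1/468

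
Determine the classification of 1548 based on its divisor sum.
abundant

Proper divisors of 1548: sum = 1 + 2 + 3 + 4 + 6 + 9 + 12 + 18 + ... + 258 + 387 + 516 + 774 (17 divisors) = 2456
Since 2456 > 1548, 1548 is abundant.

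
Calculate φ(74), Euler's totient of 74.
36

74 = 2 × 37
φ(n) = n × ∏(1 - 1/p) for each prime p dividing n
φ(74) = 74 × (1 - 1/2) × (1 - 1/37) = 36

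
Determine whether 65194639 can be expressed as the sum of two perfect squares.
Not possible

Factorization: 65194639 = 29 × 131^3
By Fermat: n is sum of two squares iff every prime p ≡ 3 (mod 4) appears to even power.
Prime(s) ≡ 3 (mod 4) with odd exponent: [(131, 3)]
Therefore 65194639 cannot be expressed as a² + b².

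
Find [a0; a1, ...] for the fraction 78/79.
[0; 1, 78]

Euclidean algorithm steps:
78 = 0 × 79 + 78
79 = 1 × 78 + 1
78 = 78 × 1 + 0
Continued fraction: [0; 1, 78]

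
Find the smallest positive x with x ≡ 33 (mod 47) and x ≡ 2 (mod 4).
174

Using Chinese Remainder Theorem:
M = 47 × 4 = 188
M1 = 4, M2 = 47
y1 = 4^(-1) mod 47 = 12
y2 = 47^(-1) mod 4 = 3
x = (33×4×12 + 2×47×3) mod 188 = 174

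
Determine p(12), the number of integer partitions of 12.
77

p(n) counts ways to write n as a sum of positive integers (order ignored).
Euler's pentagonal recurrence: p(k) = p(k-1) + p(k-2) - p(k-5) - p(k-7) + p(k-12) + p(k-15) - ... (offsets j(3j∓1)/2, signs ++--, p(0)=1, p(<0)=0).
DP table for k = 0..11: p(0)=1, p(1)=1, p(2)=2, p(3)=3, p(4)=5, p(5)=7, p(6)=11, p(7)=15, p(8)=22, p(9)=30, p(10)=42, p(11)=56.
Final step: p(12) = p(11) + p(10) - p(7) - p(5) + p(0)
= 56 + 42 - 15 - 7 + 1
= 77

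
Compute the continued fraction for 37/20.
[1; 1, 5, 1, 2]

Euclidean algorithm steps:
37 = 1 × 20 + 17
20 = 1 × 17 + 3
17 = 5 × 3 + 2
3 = 1 × 2 + 1
2 = 2 × 1 + 0
Continued fraction: [1; 1, 5, 1, 2]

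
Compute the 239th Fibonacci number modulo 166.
99

Matrix identity: Q^n = [[F_(n+1), F_n], [F_n, F_(n-1)]] with Q = [[1,1],[1,0]].
n = 239 = 11101111₂. Square-and-multiply, entries mod 166:
Q^1 = [[1,1],[1,0]]
Q^3 = (Q^1)²·Q = [[3,2],[2,1]]
Q^7 = (Q^3)²·Q = [[21,13],[13,8]]
Q^14 = (Q^7)² = [[112,45],[45,67]]
Q^29 = (Q^14)²·Q = [[48,127],[127,87]]
Q^59 = (Q^29)²·Q = [[54,7],[7,47]]
Q^119 = (Q^59)²·Q = [[20,143],[143,43]]
Q^239 = (Q^119)²·Q = [[144,99],[99,45]]
F_239 mod 166 = Q^239[0][1] = 99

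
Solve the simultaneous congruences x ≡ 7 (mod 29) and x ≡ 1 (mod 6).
7

Using Chinese Remainder Theorem:
M = 29 × 6 = 174
M1 = 6, M2 = 29
y1 = 6^(-1) mod 29 = 5
y2 = 29^(-1) mod 6 = 5
x = (7×6×5 + 1×29×5) mod 174 = 7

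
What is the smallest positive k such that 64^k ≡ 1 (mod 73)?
3

73 is prime, so ord(64) divides φ(73) = 72.
Divisors of 72: 1, 2, 3, 4, 6, 8, 9, 12, 18, 24, 36, 72.
Repeated squaring: 64^1 ≡ 64, 64^2 ≡ 8, 64^4 ≡ 64, 64^8 ≡ 8, 64^16 ≡ 64, 64^32 ≡ 8, 64^64 ≡ 64 (mod 73).
Test 64^d mod 73 for each divisor d in increasing order:
64^1 ≡ 64
64^2 ≡ 8
64^3 = 64^2·64^1 ≡ 1  ← first divisor giving 1
The order is 3.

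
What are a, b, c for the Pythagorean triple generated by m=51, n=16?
(2345, 1632, 2857)

Euclid's formula: a = m² - n², b = 2mn, c = m² + n²
m = 51, n = 16
a = 51² - 16² = 2601 - 256 = 2345
b = 2 × 51 × 16 = 1632
c = 51² + 16² = 2601 + 256 = 2857
Verification: 2345² + 1632² = 5499025 + 2663424 = 8162449 = 2857² ✓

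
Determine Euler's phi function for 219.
144

219 = 3 × 73
φ(n) = n × ∏(1 - 1/p) for each prime p dividing n
φ(219) = 219 × (1 - 1/3) × (1 - 1/73) = 144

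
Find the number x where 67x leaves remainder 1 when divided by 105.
58

gcd(67, 105) = 1, so the inverse exists.
Extended Euclidean algorithm on (105, 67):
105 = 1 × 67 + 38  ⟹  38 = (1)·105 + (-1)·67
67 = 1 × 38 + 29  ⟹  29 = (-1)·105 + (2)·67
38 = 1 × 29 + 9  ⟹  9 = (2)·105 + (-3)·67
29 = 3 × 9 + 2  ⟹  2 = (-7)·105 + (11)·67
9 = 4 × 2 + 1  ⟹  1 = (30)·105 + (-47)·67
So (-47)·67 ≡ 1 (mod 105), i.e. 67^(-1) ≡ -47 ≡ 58 (mod 105).
Check: 67 × 58 = 3886 ≡ 1 (mod 105)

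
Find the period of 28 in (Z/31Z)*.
15

31 is prime, so ord(28) divides φ(31) = 30.
Divisors of 30: 1, 2, 3, 5, 6, 10, 15, 30.
Repeated squaring: 28^1 ≡ 28, 28^2 ≡ 9, 28^4 ≡ 19, 28^8 ≡ 20, 28^16 ≡ 28 (mod 31).
Test 28^d mod 31 for each divisor d in increasing order:
28^1 ≡ 28
28^2 ≡ 9
28^3 = 28^2·28^1 ≡ 4
28^5 = 28^4·28^1 ≡ 5
28^6 = 28^4·28^2 ≡ 16
28^10 = 28^8·28^2 ≡ 25
28^15 = 28^8·28^4·28^2·28^1 ≡ 1  ← first divisor giving 1
The order is 15.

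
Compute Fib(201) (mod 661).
215

Matrix identity: Q^n = [[F_(n+1), F_n], [F_n, F_(n-1)]] with Q = [[1,1],[1,0]].
n = 201 = 11001001₂. Square-and-multiply, entries mod 661:
Q^1 = [[1,1],[1,0]]
Q^3 = (Q^1)²·Q = [[3,2],[2,1]]
Q^6 = (Q^3)² = [[13,8],[8,5]]
Q^12 = (Q^6)² = [[233,144],[144,89]]
Q^25 = (Q^12)²·Q = [[430,332],[332,98]]
Q^50 = (Q^25)² = [[318,131],[131,187]]
Q^100 = (Q^50)² = [[627,55],[55,572]]
Q^201 = (Q^100)²·Q = [[60,215],[215,506]]
F_201 mod 661 = Q^201[0][1] = 215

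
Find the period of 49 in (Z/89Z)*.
44

89 is prime, so ord(49) divides φ(89) = 88.
Divisors of 88: 1, 2, 4, 8, 11, 22, 44, 88.
Repeated squaring: 49^1 ≡ 49, 49^2 ≡ 87, 49^4 ≡ 4, 49^8 ≡ 16, 49^16 ≡ 78, 49^32 ≡ 32, 49^64 ≡ 45 (mod 89).
Test 49^d mod 89 for each divisor d in increasing order:
49^1 ≡ 49
49^2 ≡ 87
49^4 ≡ 4
49^8 ≡ 16
49^11 = 49^8·49^2·49^1 ≡ 34
49^22 = 49^16·49^4·49^2 ≡ 88
49^44 = 49^32·49^8·49^4 ≡ 1  ← first divisor giving 1
The order is 44.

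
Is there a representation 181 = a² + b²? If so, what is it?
9² + 10² (a=9, b=10)

Factorization: 181 = 181
By Fermat: n is sum of two squares iff every prime p ≡ 3 (mod 4) appears to even power.
All primes ≡ 3 (mod 4) appear to even power.
Search a = 0, 1, 2, … for 181 - a² a perfect square: first hit at a = 9: 181 - 81 = 100 = 10².
181 = 9² + 10² = 81 + 100 ✓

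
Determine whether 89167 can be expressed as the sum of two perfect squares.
Not possible

Factorization: 89167 = 13 × 19^3
By Fermat: n is sum of two squares iff every prime p ≡ 3 (mod 4) appears to even power.
Prime(s) ≡ 3 (mod 4) with odd exponent: [(19, 3)]
Therefore 89167 cannot be expressed as a² + b².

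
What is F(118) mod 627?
131

Matrix identity: Q^n = [[F_(n+1), F_n], [F_n, F_(n-1)]] with Q = [[1,1],[1,0]].
n = 118 = 1110110₂. Square-and-multiply, entries mod 627:
Q^1 = [[1,1],[1,0]]
Q^3 = (Q^1)²·Q = [[3,2],[2,1]]
Q^7 = (Q^3)²·Q = [[21,13],[13,8]]
Q^14 = (Q^7)² = [[610,377],[377,233]]
Q^29 = (Q^14)²·Q = [[11,89],[89,549]]
Q^59 = (Q^29)²·Q = [[198,518],[518,307]]
Q^118 = (Q^59)² = [[298,131],[131,167]]
F_118 mod 627 = Q^118[0][1] = 131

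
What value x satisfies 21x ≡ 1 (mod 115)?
11

gcd(21, 115) = 1, so the inverse exists.
Extended Euclidean algorithm on (115, 21):
115 = 5 × 21 + 10  ⟹  10 = (1)·115 + (-5)·21
21 = 2 × 10 + 1  ⟹  1 = (-2)·115 + (11)·21
So (11)·21 ≡ 1 (mod 115), i.e. 21^(-1) ≡ 11 (mod 115).
Check: 21 × 11 = 231 ≡ 1 (mod 115)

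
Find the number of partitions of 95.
104651419

p(n) counts ways to write n as a sum of positive integers (order ignored).
Euler's pentagonal recurrence: p(k) = p(k-1) + p(k-2) - p(k-5) - p(k-7) + p(k-12) + p(k-15) - ... (offsets j(3j∓1)/2, signs ++--, p(0)=1, p(<0)=0).
DP table for k = 0..94: p(0)=1, p(1)=1, p(2)=2, p(3)=3, p(4)=5, p(5)=7, p(6)=11, p(7)=15, p(8)=22, p(9)=30, p(10)=42, p(11)=56, p(12)=77, p(13)=101, p(14)=135, p(15)=176, p(16)=231, p(17)=297, p(18)=385, p(19)=490, p(20)=627, p(21)=792, p(22)=1002, p(23)=1255, p(24)=1575, p(25)=1958, p(26)=2436, p(27)=3010, p(28)=3718, p(29)=4565, p(30)=5604, p(31)=6842, p(32)=8349, p(33)=10143, p(34)=12310, p(35)=14883, p(36)=17977, p(37)=21637, p(38)=26015, p(39)=31185, p(40)=37338, p(41)=44583, p(42)=53174, p(43)=63261, p(44)=75175, p(45)=89134, p(46)=105558, p(47)=124754, p(48)=147273, p(49)=173525, p(50)=204226, p(51)=239943, p(52)=281589, p(53)=329931, p(54)=386155, p(55)=451276, p(56)=526823, p(57)=614154, p(58)=715220, p(59)=831820, p(60)=966467, p(61)=1121505, p(62)=1300156, p(63)=1505499, p(64)=1741630, p(65)=2012558, p(66)=2323520, p(67)=2679689, p(68)=3087735, p(69)=3554345, p(70)=4087968, p(71)=4697205, p(72)=5392783, p(73)=6185689, p(74)=7089500, p(75)=8118264, p(76)=9289091, p(77)=10619863, p(78)=12132164, p(79)=13848650, p(80)=15796476, p(81)=18004327, p(82)=20506255, p(83)=23338469, p(84)=26543660, p(85)=30167357, p(86)=34262962, p(87)=38887673, p(88)=44108109, p(89)=49995925, p(90)=56634173, p(91)=64112359, p(92)=72533807, p(93)=82010177, p(94)=92669720.
Final step: p(95) = p(94) + p(93) - p(90) - p(88) + p(83) + p(80) - p(73) - p(69) + p(60) + p(55) - p(44) - p(38) + p(25) + p(18) - p(3)
= 92669720 + 82010177 - 56634173 - 44108109 + 23338469 + 15796476 - 6185689 - 3554345 + 966467 + 451276 - 75175 - 26015 + 1958 + 385 - 3
= 104651419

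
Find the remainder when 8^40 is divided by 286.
144

Repeated squaring. Binary of 40 = 101000.
8^1 ≡ 8 (mod 286); 8^2 ≡ 64 (mod 286); 8^4 ≡ 92 (mod 286); 8^8 ≡ 170 (mod 286); 8^16 ≡ 14 (mod 286); 8^32 ≡ 196 (mod 286)
8^40 = 8^8 × 8^32 ≡ 144 (mod 286)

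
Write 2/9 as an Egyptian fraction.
1/5 + 1/45

Greedy algorithm:
2/9: ceiling(9/2) = 5, use 1/5
1/45: ceiling(45/1) = 45, use 1/45
Result: 2/9 = 1/5 + 1/45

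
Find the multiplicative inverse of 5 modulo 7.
3

gcd(5, 7) = 1, so the inverse exists.
Extended Euclidean algorithm on (7, 5):
7 = 1 × 5 + 2  ⟹  2 = (1)·7 + (-1)·5
5 = 2 × 2 + 1  ⟹  1 = (-2)·7 + (3)·5
So (3)·5 ≡ 1 (mod 7), i.e. 5^(-1) ≡ 3 (mod 7).
Check: 5 × 3 = 15 ≡ 1 (mod 7)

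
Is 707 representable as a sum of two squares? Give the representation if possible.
Not possible

Factorization: 707 = 7 × 101
By Fermat: n is sum of two squares iff every prime p ≡ 3 (mod 4) appears to even power.
Prime(s) ≡ 3 (mod 4) with odd exponent: [(7, 1)]
Therefore 707 cannot be expressed as a² + b².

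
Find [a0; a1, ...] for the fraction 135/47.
[2; 1, 6, 1, 5]

Euclidean algorithm steps:
135 = 2 × 47 + 41
47 = 1 × 41 + 6
41 = 6 × 6 + 5
6 = 1 × 5 + 1
5 = 5 × 1 + 0
Continued fraction: [2; 1, 6, 1, 5]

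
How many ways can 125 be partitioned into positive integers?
3163127352

p(n) counts ways to write n as a sum of positive integers (order ignored).
Euler's pentagonal recurrence: p(k) = p(k-1) + p(k-2) - p(k-5) - p(k-7) + p(k-12) + p(k-15) - ... (offsets j(3j∓1)/2, signs ++--, p(0)=1, p(<0)=0).
DP table for k = 0..124: p(0)=1, p(1)=1, p(2)=2, p(3)=3, p(4)=5, p(5)=7, p(6)=11, p(7)=15, p(8)=22, p(9)=30, p(10)=42, p(11)=56, p(12)=77, p(13)=101, p(14)=135, p(15)=176, p(16)=231, p(17)=297, p(18)=385, p(19)=490, p(20)=627, p(21)=792, p(22)=1002, p(23)=1255, p(24)=1575, p(25)=1958, p(26)=2436, p(27)=3010, p(28)=3718, p(29)=4565, p(30)=5604, p(31)=6842, p(32)=8349, p(33)=10143, p(34)=12310, p(35)=14883, p(36)=17977, p(37)=21637, p(38)=26015, p(39)=31185, p(40)=37338, p(41)=44583, p(42)=53174, p(43)=63261, p(44)=75175, p(45)=89134, p(46)=105558, p(47)=124754, p(48)=147273, p(49)=173525, p(50)=204226, p(51)=239943, p(52)=281589, p(53)=329931, p(54)=386155, p(55)=451276, p(56)=526823, p(57)=614154, p(58)=715220, p(59)=831820, p(60)=966467, p(61)=1121505, p(62)=1300156, p(63)=1505499, p(64)=1741630, p(65)=2012558, p(66)=2323520, p(67)=2679689, p(68)=3087735, p(69)=3554345, p(70)=4087968, p(71)=4697205, p(72)=5392783, p(73)=6185689, p(74)=7089500, p(75)=8118264, p(76)=9289091, p(77)=10619863, p(78)=12132164, p(79)=13848650, p(80)=15796476, p(81)=18004327, p(82)=20506255, p(83)=23338469, p(84)=26543660, p(85)=30167357, p(86)=34262962, p(87)=38887673, p(88)=44108109, p(89)=49995925, p(90)=56634173, p(91)=64112359, p(92)=72533807, p(93)=82010177, p(94)=92669720, p(95)=104651419, p(96)=118114304, p(97)=133230930, p(98)=150198136, p(99)=169229875, p(100)=190569292, p(101)=214481126, p(102)=241265379, p(103)=271248950, p(104)=304801365, p(105)=342325709, p(106)=384276336, p(107)=431149389, p(108)=483502844, p(109)=541946240, p(110)=607163746, p(111)=679903203, p(112)=761002156, p(113)=851376628, p(114)=952050665, p(115)=1064144451, p(116)=1188908248, p(117)=1327710076, p(118)=1482074143, p(119)=1653668665, p(120)=1844349560, p(121)=2056148051, p(122)=2291320912, p(123)=2552338241, p(124)=2841940500.
Final step: p(125) = p(124) + p(123) - p(120) - p(118) + p(113) + p(110) - p(103) - p(99) + p(90) + p(85) - p(74) - p(68) + p(55) + p(48) - p(33) - p(25) + p(8)
= 2841940500 + 2552338241 - 1844349560 - 1482074143 + 851376628 + 607163746 - 271248950 - 169229875 + 56634173 + 30167357 - 7089500 - 3087735 + 451276 + 147273 - 10143 - 1958 + 22
= 3163127352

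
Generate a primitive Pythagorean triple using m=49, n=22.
(1917, 2156, 2885)

Euclid's formula: a = m² - n², b = 2mn, c = m² + n²
m = 49, n = 22
a = 49² - 22² = 2401 - 484 = 1917
b = 2 × 49 × 22 = 2156
c = 49² + 22² = 2401 + 484 = 2885
Verification: 1917² + 2156² = 3674889 + 4648336 = 8323225 = 2885² ✓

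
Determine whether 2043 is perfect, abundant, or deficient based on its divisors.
deficient

Proper divisors of 2043: sum = 1 + 3 + 9 + 227 + 681 = 921
Since 921 < 2043, 2043 is deficient.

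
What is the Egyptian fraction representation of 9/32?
1/4 + 1/32

Greedy algorithm:
9/32: ceiling(32/9) = 4, use 1/4
1/32: ceiling(32/1) = 32, use 1/32
Result: 9/32 = 1/4 + 1/32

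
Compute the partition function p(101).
214481126

p(n) counts ways to write n as a sum of positive integers (order ignored).
Euler's pentagonal recurrence: p(k) = p(k-1) + p(k-2) - p(k-5) - p(k-7) + p(k-12) + p(k-15) - ... (offsets j(3j∓1)/2, signs ++--, p(0)=1, p(<0)=0).
DP table for k = 0..100: p(0)=1, p(1)=1, p(2)=2, p(3)=3, p(4)=5, p(5)=7, p(6)=11, p(7)=15, p(8)=22, p(9)=30, p(10)=42, p(11)=56, p(12)=77, p(13)=101, p(14)=135, p(15)=176, p(16)=231, p(17)=297, p(18)=385, p(19)=490, p(20)=627, p(21)=792, p(22)=1002, p(23)=1255, p(24)=1575, p(25)=1958, p(26)=2436, p(27)=3010, p(28)=3718, p(29)=4565, p(30)=5604, p(31)=6842, p(32)=8349, p(33)=10143, p(34)=12310, p(35)=14883, p(36)=17977, p(37)=21637, p(38)=26015, p(39)=31185, p(40)=37338, p(41)=44583, p(42)=53174, p(43)=63261, p(44)=75175, p(45)=89134, p(46)=105558, p(47)=124754, p(48)=147273, p(49)=173525, p(50)=204226, p(51)=239943, p(52)=281589, p(53)=329931, p(54)=386155, p(55)=451276, p(56)=526823, p(57)=614154, p(58)=715220, p(59)=831820, p(60)=966467, p(61)=1121505, p(62)=1300156, p(63)=1505499, p(64)=1741630, p(65)=2012558, p(66)=2323520, p(67)=2679689, p(68)=3087735, p(69)=3554345, p(70)=4087968, p(71)=4697205, p(72)=5392783, p(73)=6185689, p(74)=7089500, p(75)=8118264, p(76)=9289091, p(77)=10619863, p(78)=12132164, p(79)=13848650, p(80)=15796476, p(81)=18004327, p(82)=20506255, p(83)=23338469, p(84)=26543660, p(85)=30167357, p(86)=34262962, p(87)=38887673, p(88)=44108109, p(89)=49995925, p(90)=56634173, p(91)=64112359, p(92)=72533807, p(93)=82010177, p(94)=92669720, p(95)=104651419, p(96)=118114304, p(97)=133230930, p(98)=150198136, p(99)=169229875, p(100)=190569292.
Final step: p(101) = p(100) + p(99) - p(96) - p(94) + p(89) + p(86) - p(79) - p(75) + p(66) + p(61) - p(50) - p(44) + p(31) + p(24) - p(9) - p(1)
= 190569292 + 169229875 - 118114304 - 92669720 + 49995925 + 34262962 - 13848650 - 8118264 + 2323520 + 1121505 - 204226 - 75175 + 6842 + 1575 - 30 - 1
= 214481126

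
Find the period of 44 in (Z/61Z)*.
60

61 is prime, so ord(44) divides φ(61) = 60.
Divisors of 60: 1, 2, 3, 4, 5, 6, 10, 12, 15, 20, 30, 60.
Repeated squaring: 44^1 ≡ 44, 44^2 ≡ 45, 44^4 ≡ 12, 44^8 ≡ 22, 44^16 ≡ 57, 44^32 ≡ 16 (mod 61).
Test 44^d mod 61 for each divisor d in increasing order:
44^1 ≡ 44
44^2 ≡ 45
44^3 = 44^2·44^1 ≡ 28
44^4 ≡ 12
44^5 = 44^4·44^1 ≡ 40
44^6 = 44^4·44^2 ≡ 52
44^10 = 44^8·44^2 ≡ 14
44^12 = 44^8·44^4 ≡ 20
44^15 = 44^8·44^4·44^2·44^1 ≡ 11
44^20 = 44^16·44^4 ≡ 13
44^30 = 44^16·44^8·44^4·44^2 ≡ 60
44^60 = 44^32·44^16·44^8·44^4 ≡ 1  ← first divisor giving 1
The order is 60.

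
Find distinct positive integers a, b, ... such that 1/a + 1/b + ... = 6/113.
1/19 + 1/2147

Greedy algorithm:
6/113: ceiling(113/6) = 19, use 1/19
1/2147: ceiling(2147/1) = 2147, use 1/2147
Result: 6/113 = 1/19 + 1/2147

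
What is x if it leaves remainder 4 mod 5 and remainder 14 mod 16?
14

Using Chinese Remainder Theorem:
M = 5 × 16 = 80
M1 = 16, M2 = 5
y1 = 16^(-1) mod 5 = 1
y2 = 5^(-1) mod 16 = 13
x = (4×16×1 + 14×5×13) mod 80 = 14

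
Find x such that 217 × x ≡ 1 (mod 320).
233

gcd(217, 320) = 1, so the inverse exists.
Extended Euclidean algorithm on (320, 217):
320 = 1 × 217 + 103  ⟹  103 = (1)·320 + (-1)·217
217 = 2 × 103 + 11  ⟹  11 = (-2)·320 + (3)·217
103 = 9 × 11 + 4  ⟹  4 = (19)·320 + (-28)·217
11 = 2 × 4 + 3  ⟹  3 = (-40)·320 + (59)·217
4 = 1 × 3 + 1  ⟹  1 = (59)·320 + (-87)·217
So (-87)·217 ≡ 1 (mod 320), i.e. 217^(-1) ≡ -87 ≡ 233 (mod 320).
Check: 217 × 233 = 50561 ≡ 1 (mod 320)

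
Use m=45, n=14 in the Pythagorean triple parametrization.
(1829, 1260, 2221)

Euclid's formula: a = m² - n², b = 2mn, c = m² + n²
m = 45, n = 14
a = 45² - 14² = 2025 - 196 = 1829
b = 2 × 45 × 14 = 1260
c = 45² + 14² = 2025 + 196 = 2221
Verification: 1829² + 1260² = 3345241 + 1587600 = 4932841 = 2221² ✓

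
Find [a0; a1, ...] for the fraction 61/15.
[4; 15]

Euclidean algorithm steps:
61 = 4 × 15 + 1
15 = 15 × 1 + 0
Continued fraction: [4; 15]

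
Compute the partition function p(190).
1667727404093

p(n) counts ways to write n as a sum of positive integers (order ignored).
Euler's pentagonal recurrence: p(k) = p(k-1) + p(k-2) - p(k-5) - p(k-7) + p(k-12) + p(k-15) - ... (offsets j(3j∓1)/2, signs ++--, p(0)=1, p(<0)=0).
DP table for k = 0..189: p(0)=1, p(1)=1, p(2)=2, p(3)=3, p(4)=5, p(5)=7, p(6)=11, p(7)=15, p(8)=22, p(9)=30, p(10)=42, p(11)=56, p(12)=77, p(13)=101, p(14)=135, p(15)=176, p(16)=231, p(17)=297, p(18)=385, p(19)=490, p(20)=627, p(21)=792, p(22)=1002, p(23)=1255, p(24)=1575, p(25)=1958, p(26)=2436, p(27)=3010, p(28)=3718, p(29)=4565, p(30)=5604, p(31)=6842, p(32)=8349, p(33)=10143, p(34)=12310, p(35)=14883, p(36)=17977, p(37)=21637, p(38)=26015, p(39)=31185, p(40)=37338, p(41)=44583, p(42)=53174, p(43)=63261, p(44)=75175, p(45)=89134, p(46)=105558, p(47)=124754, p(48)=147273, p(49)=173525, p(50)=204226, p(51)=239943, p(52)=281589, p(53)=329931, p(54)=386155, p(55)=451276, p(56)=526823, p(57)=614154, p(58)=715220, p(59)=831820, p(60)=966467, p(61)=1121505, p(62)=1300156, p(63)=1505499, p(64)=1741630, p(65)=2012558, p(66)=2323520, p(67)=2679689, p(68)=3087735, p(69)=3554345, p(70)=4087968, p(71)=4697205, p(72)=5392783, p(73)=6185689, p(74)=7089500, p(75)=8118264, p(76)=9289091, p(77)=10619863, p(78)=12132164, p(79)=13848650, p(80)=15796476, p(81)=18004327, p(82)=20506255, p(83)=23338469, p(84)=26543660, p(85)=30167357, p(86)=34262962, p(87)=38887673, p(88)=44108109, p(89)=49995925, p(90)=56634173, p(91)=64112359, p(92)=72533807, p(93)=82010177, p(94)=92669720, p(95)=104651419, p(96)=118114304, p(97)=133230930, p(98)=150198136, p(99)=169229875, p(100)=190569292, p(101)=214481126, p(102)=241265379, p(103)=271248950, p(104)=304801365, p(105)=342325709, p(106)=384276336, p(107)=431149389, p(108)=483502844, p(109)=541946240, p(110)=607163746, p(111)=679903203, p(112)=761002156, p(113)=851376628, p(114)=952050665, p(115)=1064144451, p(116)=1188908248, p(117)=1327710076, p(118)=1482074143, p(119)=1653668665, p(120)=1844349560, p(121)=2056148051, p(122)=2291320912, p(123)=2552338241, p(124)=2841940500, p(125)=3163127352, p(126)=3519222692, p(127)=3913864295, p(128)=4351078600, p(129)=4835271870, p(130)=5371315400, p(131)=5964539504, p(132)=6620830889, p(133)=7346629512, p(134)=8149040695, p(135)=9035836076, p(136)=10015581680, p(137)=11097645016, p(138)=12292341831, p(139)=13610949895, p(140)=15065878135, p(141)=16670689208, p(142)=18440293320, p(143)=20390982757, p(144)=22540654445, p(145)=24908858009, p(146)=27517052599, p(147)=30388671978, p(148)=33549419497, p(149)=37027355200, p(150)=40853235313, p(151)=45060624582, p(152)=49686288421, p(153)=54770336324, p(154)=60356673280, p(155)=66493182097, p(156)=73232243759, p(157)=80630964769, p(158)=88751778802, p(159)=97662728555, p(160)=107438159466, p(161)=118159068427, p(162)=129913904637, p(163)=142798995930, p(164)=156919475295, p(165)=172389800255, p(166)=189334822579, p(167)=207890420102, p(168)=228204732751, p(169)=250438925115, p(170)=274768617130, p(171)=301384802048, p(172)=330495499613, p(173)=362326859895, p(174)=397125074750, p(175)=435157697830, p(176)=476715857290, p(177)=522115831195, p(178)=571701605655, p(179)=625846753120, p(180)=684957390936, p(181)=749474411781, p(182)=819876908323, p(183)=896684817527, p(184)=980462880430, p(185)=1071823774337, p(186)=1171432692373, p(187)=1280011042268, p(188)=1398341745571, p(189)=1527273599625.
Final step: p(190) = p(189) + p(188) - p(185) - p(183) + p(178) + p(175) - p(168) - p(164) + p(155) + p(150) - p(139) - p(133) + p(120) + p(113) - p(98) - p(90) + p(73) + p(64) - p(45) - p(35) + p(14) + p(3)
= 1527273599625 + 1398341745571 - 1071823774337 - 896684817527 + 571701605655 + 435157697830 - 228204732751 - 156919475295 + 66493182097 + 40853235313 - 13610949895 - 7346629512 + 1844349560 + 851376628 - 150198136 - 56634173 + 6185689 + 1741630 - 89134 - 14883 + 135 + 3
= 1667727404093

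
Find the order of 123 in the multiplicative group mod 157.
156

157 is prime, so ord(123) divides φ(157) = 156.
Divisors of 156: 1, 2, 3, 4, 6, 12, 13, 26, 39, 52, 78, 156.
Repeated squaring: 123^1 ≡ 123, 123^2 ≡ 57, 123^4 ≡ 109, 123^8 ≡ 106, 123^16 ≡ 89, 123^32 ≡ 71, 123^64 ≡ 17, 123^128 ≡ 132 (mod 157).
Test 123^d mod 157 for each divisor d in increasing order:
123^1 ≡ 123
123^2 ≡ 57
123^3 = 123^2·123^1 ≡ 103
123^4 ≡ 109
123^6 = 123^4·123^2 ≡ 90
123^12 = 123^8·123^4 ≡ 93
123^13 = 123^8·123^4·123^1 ≡ 135
123^26 = 123^16·123^8·123^2 ≡ 13
123^39 = 123^32·123^4·123^2·123^1 ≡ 28
123^52 = 123^32·123^16·123^4 ≡ 12
123^78 = 123^64·123^8·123^4·123^2 ≡ 156
123^156 = 123^128·123^16·123^8·123^4 ≡ 1  ← first divisor giving 1
The order is 156.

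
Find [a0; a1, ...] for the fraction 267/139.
[1; 1, 11, 1, 1, 1, 3]

Euclidean algorithm steps:
267 = 1 × 139 + 128
139 = 1 × 128 + 11
128 = 11 × 11 + 7
11 = 1 × 7 + 4
7 = 1 × 4 + 3
4 = 1 × 3 + 1
3 = 3 × 1 + 0
Continued fraction: [1; 1, 11, 1, 1, 1, 3]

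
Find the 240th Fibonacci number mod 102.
60

Matrix identity: Q^n = [[F_(n+1), F_n], [F_n, F_(n-1)]] with Q = [[1,1],[1,0]].
n = 240 = 11110000₂. Square-and-multiply, entries mod 102:
Q^1 = [[1,1],[1,0]]
Q^3 = (Q^1)²·Q = [[3,2],[2,1]]
Q^7 = (Q^3)²·Q = [[21,13],[13,8]]
Q^15 = (Q^7)²·Q = [[69,100],[100,71]]
Q^30 = (Q^15)² = [[73,26],[26,47]]
Q^60 = (Q^30)² = [[89,60],[60,29]]
Q^120 = (Q^60)² = [[97,42],[42,55]]
Q^240 = (Q^120)² = [[55,60],[60,97]]
F_240 mod 102 = Q^240[0][1] = 60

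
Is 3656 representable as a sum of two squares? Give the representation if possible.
34² + 50² (a=34, b=50)

Factorization: 3656 = 2^3 × 457
By Fermat: n is sum of two squares iff every prime p ≡ 3 (mod 4) appears to even power.
All primes ≡ 3 (mod 4) appear to even power.
Search a = 0, 1, 2, … for 3656 - a² a perfect square: first hit at a = 34: 3656 - 1156 = 2500 = 50².
3656 = 34² + 50² = 1156 + 2500 ✓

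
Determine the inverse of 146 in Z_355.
231

gcd(146, 355) = 1, so the inverse exists.
Extended Euclidean algorithm on (355, 146):
355 = 2 × 146 + 63  ⟹  63 = (1)·355 + (-2)·146
146 = 2 × 63 + 20  ⟹  20 = (-2)·355 + (5)·146
63 = 3 × 20 + 3  ⟹  3 = (7)·355 + (-17)·146
20 = 6 × 3 + 2  ⟹  2 = (-44)·355 + (107)·146
3 = 1 × 2 + 1  ⟹  1 = (51)·355 + (-124)·146
So (-124)·146 ≡ 1 (mod 355), i.e. 146^(-1) ≡ -124 ≡ 231 (mod 355).
Check: 146 × 231 = 33726 ≡ 1 (mod 355)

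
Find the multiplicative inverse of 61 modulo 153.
148

gcd(61, 153) = 1, so the inverse exists.
Extended Euclidean algorithm on (153, 61):
153 = 2 × 61 + 31  ⟹  31 = (1)·153 + (-2)·61
61 = 1 × 31 + 30  ⟹  30 = (-1)·153 + (3)·61
31 = 1 × 30 + 1  ⟹  1 = (2)·153 + (-5)·61
So (-5)·61 ≡ 1 (mod 153), i.e. 61^(-1) ≡ -5 ≡ 148 (mod 153).
Check: 61 × 148 = 9028 ≡ 1 (mod 153)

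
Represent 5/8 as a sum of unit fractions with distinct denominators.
1/2 + 1/8

Greedy algorithm:
5/8: ceiling(8/5) = 2, use 1/2
1/8: ceiling(8/1) = 8, use 1/8
Result: 5/8 = 1/2 + 1/8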